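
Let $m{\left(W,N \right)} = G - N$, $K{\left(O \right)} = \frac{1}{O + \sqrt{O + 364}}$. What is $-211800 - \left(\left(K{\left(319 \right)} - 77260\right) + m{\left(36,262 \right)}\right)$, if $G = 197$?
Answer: $- \frac{13592464369}{101078} + \frac{\sqrt{683}}{101078} \approx -1.3448 \cdot 10^{5}$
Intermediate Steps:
$K{\left(O \right)} = \frac{1}{O + \sqrt{364 + O}}$
$m{\left(W,N \right)} = 197 - N$
$-211800 - \left(\left(K{\left(319 \right)} - 77260\right) + m{\left(36,262 \right)}\right) = -211800 - \left(\left(\frac{1}{319 + \sqrt{364 + 319}} - 77260\right) + \left(197 - 262\right)\right) = -211800 - \left(\left(\frac{1}{319 + \sqrt{683}} - 77260\right) + \left(197 - 262\right)\right) = -211800 - \left(\left(-77260 + \frac{1}{319 + \sqrt{683}}\right) - 65\right) = -211800 - \left(-77325 + \frac{1}{319 + \sqrt{683}}\right) = -211800 + \left(77325 - \frac{1}{319 + \sqrt{683}}\right) = -134475 - \frac{1}{319 + \sqrt{683}}$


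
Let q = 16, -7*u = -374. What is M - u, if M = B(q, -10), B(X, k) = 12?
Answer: -290/7 ≈ -41.429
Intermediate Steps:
u = 374/7 (u = -⅐*(-374) = 374/7 ≈ 53.429)
M = 12
M - u = 12 - 1*374/7 = 12 - 374/7 = -290/7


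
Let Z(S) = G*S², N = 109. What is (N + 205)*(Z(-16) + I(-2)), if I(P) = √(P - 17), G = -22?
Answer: -1768448 + 314*I*√19 ≈ -1.7684e+6 + 1368.7*I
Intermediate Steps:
I(P) = √(-17 + P)
Z(S) = -22*S²
(N + 205)*(Z(-16) + I(-2)) = (109 + 205)*(-22*(-16)² + √(-17 - 2)) = 314*(-22*256 + √(-19)) = 314*(-5632 + I*√19) = -1768448 + 314*I*√19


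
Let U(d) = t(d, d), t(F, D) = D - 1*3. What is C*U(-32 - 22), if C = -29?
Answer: 1653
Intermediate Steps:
t(F, D) = -3 + D (t(F, D) = D - 3 = -3 + D)
U(d) = -3 + d
C*U(-32 - 22) = -29*(-3 + (-32 - 22)) = -29*(-3 - 54) = -29*(-57) = 1653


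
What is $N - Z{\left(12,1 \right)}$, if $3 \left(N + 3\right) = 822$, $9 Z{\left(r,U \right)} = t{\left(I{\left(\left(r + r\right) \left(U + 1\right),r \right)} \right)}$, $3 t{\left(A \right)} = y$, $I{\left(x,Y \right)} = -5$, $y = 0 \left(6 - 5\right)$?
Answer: $271$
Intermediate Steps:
$y = 0$ ($y = 0 \cdot 1 = 0$)
$t{\left(A \right)} = 0$ ($t{\left(A \right)} = \frac{1}{3} \cdot 0 = 0$)
$Z{\left(r,U \right)} = 0$ ($Z{\left(r,U \right)} = \frac{1}{9} \cdot 0 = 0$)
$N = 271$ ($N = -3 + \frac{1}{3} \cdot 822 = -3 + 274 = 271$)
$N - Z{\left(12,1 \right)} = 271 - 0 = 271 + 0 = 271$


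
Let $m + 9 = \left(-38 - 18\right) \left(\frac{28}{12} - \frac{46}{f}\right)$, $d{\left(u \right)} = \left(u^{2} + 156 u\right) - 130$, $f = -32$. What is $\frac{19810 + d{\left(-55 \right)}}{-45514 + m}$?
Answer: $- \frac{16950}{54881} \approx -0.30885$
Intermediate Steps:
$d{\left(u \right)} = -130 + u^{2} + 156 u$
$m = - \frac{1321}{6}$ ($m = -9 + \left(-38 - 18\right) \left(\frac{28}{12} - \frac{46}{-32}\right) = -9 - 56 \left(28 \cdot \frac{1}{12} - - \frac{23}{16}\right) = -9 - 56 \left(\frac{7}{3} + \frac{23}{16}\right) = -9 - \frac{1267}{6} = - \frac{1321}{6} \approx -220.17$)
$\frac{19810 + d{\left(-55 \right)}}{-45514 + m} = \frac{19810 + \left(-130 + \left(-55\right)^{2} + 156 \left(-55\right)\right)}{-45514 - \frac{1321}{6}} = \frac{19810 - 5685}{- \frac{274405}{6}} = \left(19810 - 5685\right) \left(- \frac{6}{274405}\right) = 14125 \left(- \frac{6}{274405}\right) = - \frac{16950}{54881}$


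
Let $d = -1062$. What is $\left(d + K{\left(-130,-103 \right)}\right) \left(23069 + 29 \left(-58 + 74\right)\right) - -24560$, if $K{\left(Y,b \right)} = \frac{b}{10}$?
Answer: $- \frac{252098759}{10} \approx -2.521 \cdot 10^{7}$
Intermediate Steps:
$K{\left(Y,b \right)} = \frac{b}{10}$ ($K{\left(Y,b \right)} = b \frac{1}{10} = \frac{b}{10}$)
$\left(d + K{\left(-130,-103 \right)}\right) \left(23069 + 29 \left(-58 + 74\right)\right) - -24560 = \left(-1062 + \frac{1}{10} \left(-103\right)\right) \left(23069 + 29 \left(-58 + 74\right)\right) - -24560 = \left(-1062 - \frac{103}{10}\right) \left(23069 + 29 \cdot 16\right) + 24560 = - \frac{10723 \left(23069 + 464\right)}{10} + 24560 = \left(- \frac{10723}{10}\right) 23533 + 24560 = - \frac{252344359}{10} + 24560 = - \frac{252098759}{10}$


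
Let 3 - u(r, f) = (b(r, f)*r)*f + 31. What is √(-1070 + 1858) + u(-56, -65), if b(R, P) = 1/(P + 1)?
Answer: 231/8 + 2*√197 ≈ 56.946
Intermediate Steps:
b(R, P) = 1/(1 + P)
u(r, f) = -28 - f*r/(1 + f) (u(r, f) = 3 - ((r/(1 + f))*f + 31) = 3 - (f*r/(1 + f) + 31) = 3 - (31 + f*r/(1 + f)) = 3 + (-31 - f*r/(1 + f)) = -28 - f*r/(1 + f))
√(-1070 + 1858) + u(-56, -65) = √(-1070 + 1858) + (-28 - 28*(-65) - 1*(-65)*(-56))/(1 - 65) = √788 + (-28 + 1820 - 3640)/(-64) = 2*√197 - 1/64*(-1848) = 2*√197 + 231/8 = 231/8 + 2*√197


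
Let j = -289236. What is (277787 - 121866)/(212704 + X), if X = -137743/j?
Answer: 45097966356/61521791887 ≈ 0.73304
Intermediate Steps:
X = 137743/289236 (X = -137743/(-289236) = -137743*(-1/289236) = 137743/289236 ≈ 0.47623)
(277787 - 121866)/(212704 + X) = (277787 - 121866)/(212704 + 137743/289236) = 155921/(61521791887/289236) = 155921*(289236/61521791887) = 45097966356/61521791887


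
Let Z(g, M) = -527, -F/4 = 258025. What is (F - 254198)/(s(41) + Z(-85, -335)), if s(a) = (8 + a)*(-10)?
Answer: 142922/113 ≈ 1264.8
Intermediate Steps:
F = -1032100 (F = -4*258025 = -1032100)
s(a) = -80 - 10*a
(F - 254198)/(s(41) + Z(-85, -335)) = (-1032100 - 254198)/((-80 - 10*41) - 527) = -1286298/((-80 - 410) - 527) = -1286298/(-490 - 527) = -1286298/(-1017) = -1286298*(-1/1017) = 142922/113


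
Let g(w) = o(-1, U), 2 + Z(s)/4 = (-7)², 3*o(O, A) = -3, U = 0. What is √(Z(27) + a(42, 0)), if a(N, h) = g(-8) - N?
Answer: √145 ≈ 12.042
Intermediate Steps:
o(O, A) = -1 (o(O, A) = (⅓)*(-3) = -1)
Z(s) = 188 (Z(s) = -8 + 4*(-7)² = -8 + 4*49 = -8 + 196 = 188)
g(w) = -1
a(N, h) = -1 - N
√(Z(27) + a(42, 0)) = √(188 + (-1 - 1*42)) = √(188 + (-1 - 42)) = √(188 - 43) = √145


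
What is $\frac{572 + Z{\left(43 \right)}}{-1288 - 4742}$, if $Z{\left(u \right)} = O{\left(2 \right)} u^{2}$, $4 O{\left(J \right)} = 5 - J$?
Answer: $- \frac{1567}{4824} \approx -0.32483$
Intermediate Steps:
$O{\left(J \right)} = \frac{5}{4} - \frac{J}{4}$ ($O{\left(J \right)} = \frac{5 - J}{4} = \frac{5}{4} - \frac{J}{4}$)
$Z{\left(u \right)} = \frac{3 u^{2}}{4}$ ($Z{\left(u \right)} = \left(\frac{5}{4} - \frac{1}{2}\right) u^{2} = \frac{3 u^{2}}{4}$)
$\frac{572 + Z{\left(43 \right)}}{-1288 - 4742} = \frac{572 + \frac{3 \cdot 43^{2}}{4}}{-1288 - 4742} = \frac{572 + \frac{3}{4} \cdot 1849}{-6030} = \left(572 + \frac{5547}{4}\right) \left(- \frac{1}{6030}\right) = \frac{7835}{4} \left(- \frac{1}{6030}\right) = - \frac{1567}{4824}$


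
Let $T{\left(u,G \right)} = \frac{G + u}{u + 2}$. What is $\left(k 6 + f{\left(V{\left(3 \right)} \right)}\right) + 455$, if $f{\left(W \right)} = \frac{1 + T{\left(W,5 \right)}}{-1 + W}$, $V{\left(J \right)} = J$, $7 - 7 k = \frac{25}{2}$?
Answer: $\frac{31611}{70} \approx 451.59$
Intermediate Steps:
$k = - \frac{11}{14}$ ($k = 1 - \frac{25 \cdot \frac{1}{2}}{7} = 1 - \frac{25}{14} = - \frac{11}{14} \approx -0.78571$)
$T{\left(u,G \right)} = \frac{G + u}{2 + u}$
$f{\left(W \right)} = \frac{1 + \frac{5 + W}{2 + W}}{-1 + W}$
$\left(k 6 + f{\left(V{\left(3 \right)} \right)}\right) + 455 = \left(\left(- \frac{11}{14}\right) 6 + \frac{7 + 2 \cdot 3}{\left(-1 + 3\right) \left(2 + 3\right)}\right) + 455 = \left(- \frac{33}{7} + \frac{7 + 6}{2 \cdot 5}\right) + 455 = \left(- \frac{33}{7} + \frac{1}{2} \cdot \frac{1}{5} \cdot 13\right) + 455 = \left(- \frac{33}{7} + \frac{13}{10}\right) + 455 = - \frac{239}{70} + 455 = \frac{31611}{70}$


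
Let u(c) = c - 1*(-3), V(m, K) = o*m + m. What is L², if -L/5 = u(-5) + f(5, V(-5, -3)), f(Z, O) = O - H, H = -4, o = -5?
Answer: 12100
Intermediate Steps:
V(m, K) = -4*m (V(m, K) = -5*m + m = -4*m)
f(Z, O) = 4 + O (f(Z, O) = O - 1*(-4) = O + 4 = 4 + O)
u(c) = 3 + c (u(c) = c + 3 = 3 + c)
L = -110 (L = -5*((3 - 5) + (4 - 4*(-5))) = -5*(-2 + (4 + 20)) = -5*(-2 + 24) = -5*22 = -110)
L² = (-110)² = 12100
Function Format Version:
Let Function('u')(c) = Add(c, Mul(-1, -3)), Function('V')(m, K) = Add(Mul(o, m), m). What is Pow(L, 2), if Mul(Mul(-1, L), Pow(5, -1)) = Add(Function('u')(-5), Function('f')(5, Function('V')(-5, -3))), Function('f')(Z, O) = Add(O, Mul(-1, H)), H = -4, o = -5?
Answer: 12100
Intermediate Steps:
Function('V')(m, K) = Mul(-4, m) (Function('V')(m, K) = Add(Mul(-5, m), m) = Mul(-4, m))
Function('f')(Z, O) = Add(4, O) (Function('f')(Z, O) = Add(O, Mul(-1, -4)) = Add(O, 4) = Add(4, O))
Function('u')(c) = Add(3, c) (Function('u')(c) = Add(c, 3) = Add(3, c))
L = -110 (L = Mul(-5, Add(Add(3, -5), Add(4, Mul(-4, -5)))) = Mul(-5, Add(-2, Add(4, 20))) = Mul(-5, Add(-2, 24)) = Mul(-5, 22) = -110)
Pow(L, 2) = Pow(-110, 2) = 12100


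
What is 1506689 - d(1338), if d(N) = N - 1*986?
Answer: 1506337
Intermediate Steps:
d(N) = -986 + N (d(N) = N - 986 = -986 + N)
1506689 - d(1338) = 1506689 - (-986 + 1338) = 1506689 - 1*352 = 1506689 - 352 = 1506337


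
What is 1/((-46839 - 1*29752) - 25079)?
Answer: -1/101670 ≈ -9.8357e-6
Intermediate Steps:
1/((-46839 - 1*29752) - 25079) = 1/((-46839 - 29752) - 25079) = 1/(-76591 - 25079) = 1/(-101670) = -1/101670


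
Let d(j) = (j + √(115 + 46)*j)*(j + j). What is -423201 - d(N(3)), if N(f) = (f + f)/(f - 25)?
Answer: -51207339/121 - 18*√161/121 ≈ -4.2320e+5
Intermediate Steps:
N(f) = 2*f/(-25 + f) (N(f) = (2*f)/(-25 + f) = 2*f/(-25 + f))
d(j) = 2*j*(j + j*√161) (d(j) = (j + √161*j)*(2*j) = (j + j*√161)*(2*j) = 2*j*(j + j*√161))
-423201 - d(N(3)) = -423201 - 2*(2*3/(-25 + 3))²*(1 + √161) = -423201 - 2*(2*3/(-22))²*(1 + √161) = -423201 - 2*(2*3*(-1/22))²*(1 + √161) = -423201 - 2*(-3/11)²*(1 + √161) = -423201 - 2*9*(1 + √161)/121 = -423201 - (18/121 + 18*√161/121) = -423201 + (-18/121 - 18*√161/121) = -51207339/121 - 18*√161/121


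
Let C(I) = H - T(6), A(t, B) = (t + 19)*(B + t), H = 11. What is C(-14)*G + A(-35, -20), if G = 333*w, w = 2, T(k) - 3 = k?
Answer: 2212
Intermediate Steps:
T(k) = 3 + k
A(t, B) = (19 + t)*(B + t)
G = 666 (G = 333*2 = 666)
C(I) = 2 (C(I) = 11 - (3 + 6) = 11 - 1*9 = 11 - 9 = 2)
C(-14)*G + A(-35, -20) = 2*666 + ((-35)² + 19*(-20) + 19*(-35) - 20*(-35)) = 1332 + (1225 - 380 - 665 + 700) = 1332 + 880 = 2212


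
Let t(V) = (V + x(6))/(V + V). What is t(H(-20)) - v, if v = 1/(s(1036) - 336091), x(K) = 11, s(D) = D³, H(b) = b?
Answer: 2000877409/8892788520 ≈ 0.22500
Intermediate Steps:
v = 1/1111598565 (v = 1/(1036³ - 336091) = 1/(1111934656 - 336091) = 1/1111598565 ≈ 8.9961e-10)
t(V) = (11 + V)/(2*V) (t(V) = (V + 11)/(V + V) = (11 + V)/((2*V)) = (11 + V)*(1/(2*V)) = (11 + V)/(2*V))
t(H(-20)) - v = (½)*(11 - 20)/(-20) - 1*1/1111598565 = (½)*(-1/20)*(-9) - 1/1111598565 = 9/40 - 1/1111598565 = 2000877409/8892788520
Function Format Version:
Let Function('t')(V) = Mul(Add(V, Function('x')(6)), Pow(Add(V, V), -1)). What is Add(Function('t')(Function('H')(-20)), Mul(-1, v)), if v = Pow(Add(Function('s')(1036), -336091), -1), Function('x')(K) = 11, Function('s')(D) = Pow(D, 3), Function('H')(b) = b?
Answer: Rational(2000877409, 8892788520) ≈ 0.22500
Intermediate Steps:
v = Rational(1, 1111598565) (v = Pow(Add(Pow(1036, 3), -336091), -1) = Pow(Add(1111934656, -336091), -1) = Pow(1111598565, -1) = Rational(1, 1111598565) ≈ 8.9961e-10)
Function('t')(V) = Mul(Rational(1, 2), Pow(V, -1), Add(11, V)) (Function('t')(V) = Mul(Add(V, 11), Pow(Add(V, V), -1)) = Mul(Add(11, V), Pow(Mul(2, V), -1)) = Mul(Add(11, V), Mul(Rational(1, 2), Pow(V, -1))) = Mul(Rational(1, 2), Pow(V, -1), Add(11, V)))
Add(Function('t')(Function('H')(-20)), Mul(-1, v)) = Add(Mul(Rational(1, 2), Pow(-20, -1), Add(11, -20)), Mul(-1, Rational(1, 1111598565))) = Add(Mul(Rational(1, 2), Rational(-1, 20), -9), Rational(-1, 1111598565)) = Add(Rational(9, 40), Rational(-1, 1111598565)) = Rational(2000877409, 8892788520)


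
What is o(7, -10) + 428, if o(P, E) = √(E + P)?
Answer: 428 + I*√3 ≈ 428.0 + 1.732*I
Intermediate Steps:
o(7, -10) + 428 = √(-10 + 7) + 428 = √(-3) + 428 = I*√3 + 428 = 428 + I*√3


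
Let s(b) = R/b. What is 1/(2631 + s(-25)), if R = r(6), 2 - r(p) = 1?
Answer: 25/65774 ≈ 0.00038009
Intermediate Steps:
r(p) = 1 (r(p) = 2 - 1*1 = 2 - 1 = 1)
R = 1
s(b) = 1/b
1/(2631 + s(-25)) = 1/(2631 + 1/(-25)) = 1/(2631 - 1/25) = 1/(65774/25) = 25/65774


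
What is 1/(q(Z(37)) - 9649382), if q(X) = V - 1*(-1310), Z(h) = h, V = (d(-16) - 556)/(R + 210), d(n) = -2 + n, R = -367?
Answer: -157/1514746730 ≈ -1.0365e-7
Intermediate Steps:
V = 574/157 (V = ((-2 - 16) - 556)/(-367 + 210) = (-18 - 556)/(-157) = -574*(-1/157) = 574/157 ≈ 3.6561)
q(X) = 206244/157 (q(X) = 574/157 - 1*(-1310) = 574/157 + 1310 = 206244/157)
1/(q(Z(37)) - 9649382) = 1/(206244/157 - 9649382) = 1/(-1514746730/157) = -157/1514746730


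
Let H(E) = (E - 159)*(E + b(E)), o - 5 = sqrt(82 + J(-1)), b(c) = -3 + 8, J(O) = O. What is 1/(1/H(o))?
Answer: -2755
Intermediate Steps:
b(c) = 5
o = 14 (o = 5 + sqrt(82 - 1) = 5 + sqrt(81) = 5 + 9 = 14)
H(E) = (-159 + E)*(5 + E) (H(E) = (E - 159)*(E + 5) = (-159 + E)*(5 + E))
1/(1/H(o)) = 1/(1/(-795 + 14**2 - 154*14)) = 1/(1/(-795 + 196 - 2156)) = 1/(1/(-2755)) = 1/(-1/2755) = -2755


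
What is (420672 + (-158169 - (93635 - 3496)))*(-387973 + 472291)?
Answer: 14533387752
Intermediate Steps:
(420672 + (-158169 - (93635 - 3496)))*(-387973 + 472291) = (420672 + (-158169 - 1*90139))*84318 = (420672 + (-158169 - 90139))*84318 = (420672 - 248308)*84318 = 172364*84318 = 14533387752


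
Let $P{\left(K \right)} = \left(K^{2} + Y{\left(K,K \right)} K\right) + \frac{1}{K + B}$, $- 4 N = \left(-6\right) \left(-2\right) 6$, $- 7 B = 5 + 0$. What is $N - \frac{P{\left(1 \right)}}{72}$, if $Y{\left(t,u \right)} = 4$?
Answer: $- \frac{2609}{144} \approx -18.118$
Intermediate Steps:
$B = - \frac{5}{7}$ ($B = - \frac{5 + 0}{7} = \left(- \frac{1}{7}\right) 5 = - \frac{5}{7} \approx -0.71429$)
$N = -18$ ($N = - \frac{\left(-6\right) \left(-2\right) 6}{4} = - \frac{12 \cdot 6}{4} = \left(- \frac{1}{4}\right) 72 = -18$)
$P{\left(K \right)} = K^{2} + \frac{1}{- \frac{5}{7} + K} + 4 K$ ($P{\left(K \right)} = \left(K^{2} + 4 K\right) + \frac{1}{K - \frac{5}{7}} = \left(K^{2} + 4 K\right) + \frac{1}{- \frac{5}{7} + K} = K^{2} + \frac{1}{- \frac{5}{7} + K} + 4 K$)
$N - \frac{P{\left(1 \right)}}{72} = -18 - \frac{\frac{1}{-5 + 7 \cdot 1} \left(7 - 20 + 7 \cdot 1^{3} + 23 \cdot 1^{2}\right)}{72} = -18 - \frac{7 - 20 + 7 \cdot 1 + 23 \cdot 1}{-5 + 7} \cdot \frac{1}{72} = -18 - \frac{7 - 20 + 7 + 23}{2} \cdot \frac{1}{72} = -18 - \frac{1}{2} \cdot 17 \cdot \frac{1}{72} = -18 - \frac{17}{2} \cdot \frac{1}{72} = -18 - \frac{17}{144} = - \frac{2609}{144}$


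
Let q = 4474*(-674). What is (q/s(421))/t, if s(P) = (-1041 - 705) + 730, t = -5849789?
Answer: -753869/1485846406 ≈ -0.00050737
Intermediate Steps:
s(P) = -1016 (s(P) = -1746 + 730 = -1016)
q = -3015476
(q/s(421))/t = -3015476/(-1016)/(-5849789) = -3015476*(-1/1016)*(-1/5849789) = (753869/254)*(-1/5849789) = -753869/1485846406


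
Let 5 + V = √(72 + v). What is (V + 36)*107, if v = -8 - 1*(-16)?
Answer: 3317 + 428*√5 ≈ 4274.0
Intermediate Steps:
v = 8 (v = -8 + 16 = 8)
V = -5 + 4*√5 (V = -5 + √(72 + 8) = -5 + √80 = -5 + 4*√5 ≈ 3.9443)
(V + 36)*107 = ((-5 + 4*√5) + 36)*107 = (31 + 4*√5)*107 = 3317 + 428*√5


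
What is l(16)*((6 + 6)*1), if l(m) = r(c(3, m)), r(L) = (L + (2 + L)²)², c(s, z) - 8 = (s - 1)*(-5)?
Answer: 48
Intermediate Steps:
c(s, z) = 13 - 5*s (c(s, z) = 8 + (s - 1)*(-5) = 8 + (-1 + s)*(-5) = 8 + (5 - 5*s) = 13 - 5*s)
l(m) = 4 (l(m) = ((13 - 5*3) + (2 + (13 - 5*3))²)² = ((13 - 15) + (2 + (13 - 15))²)² = (-2 + (2 - 2)²)² = (-2 + 0²)² = (-2 + 0)² = (-2)² = 4)
l(16)*((6 + 6)*1) = 4*((6 + 6)*1) = 4*(12*1) = 4*12 = 48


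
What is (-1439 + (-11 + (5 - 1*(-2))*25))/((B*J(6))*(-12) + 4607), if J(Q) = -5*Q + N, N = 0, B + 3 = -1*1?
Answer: -1275/3167 ≈ -0.40259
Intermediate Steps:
B = -4 (B = -3 - 1*1 = -3 - 1 = -4)
J(Q) = -5*Q (J(Q) = -5*Q + 0 = -5*Q)
(-1439 + (-11 + (5 - 1*(-2))*25))/((B*J(6))*(-12) + 4607) = (-1439 + (-11 + (5 - 1*(-2))*25))/(-(-20)*6*(-12) + 4607) = (-1439 + (-11 + (5 + 2)*25))/(-4*(-30)*(-12) + 4607) = (-1439 + (-11 + 7*25))/(120*(-12) + 4607) = (-1439 + (-11 + 175))/(-1440 + 4607) = (-1439 + 164)/3167 = -1275*1/3167 = -1275/3167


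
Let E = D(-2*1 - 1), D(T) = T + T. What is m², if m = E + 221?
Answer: 46225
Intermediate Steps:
D(T) = 2*T
E = -6 (E = 2*(-2*1 - 1) = 2*(-2 - 1) = 2*(-3) = -6)
m = 215 (m = -6 + 221 = 215)
m² = 215² = 46225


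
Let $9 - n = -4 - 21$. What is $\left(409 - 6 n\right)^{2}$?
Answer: $42025$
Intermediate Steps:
$n = 34$ ($n = 9 - \left(-4 - 21\right) = 9 - -25 = 9 + 25 = 34$)
$\left(409 - 6 n\right)^{2} = \left(409 - 204\right)^{2} = 205^{2} = 42025$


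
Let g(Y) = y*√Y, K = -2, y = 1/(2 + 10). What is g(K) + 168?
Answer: 168 + I*√2/12 ≈ 168.0 + 0.11785*I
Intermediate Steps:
y = 1/12 ≈ 0.083333
g(Y) = √Y/12
g(K) + 168 = √(-2)/12 + 168 = (I*√2)/12 + 168 = I*√2/12 + 168 = 168 + I*√2/12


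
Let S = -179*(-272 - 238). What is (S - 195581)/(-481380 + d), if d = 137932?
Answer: 104291/343448 ≈ 0.30366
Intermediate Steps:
S = 91290 (S = -179*(-510) = 91290)
(S - 195581)/(-481380 + d) = (91290 - 195581)/(-481380 + 137932) = -104291/(-343448) = -104291*(-1/343448) = 104291/343448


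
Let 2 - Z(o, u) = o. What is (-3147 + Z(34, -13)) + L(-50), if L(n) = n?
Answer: -3229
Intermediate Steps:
Z(o, u) = 2 - o
(-3147 + Z(34, -13)) + L(-50) = (-3147 + (2 - 1*34)) - 50 = (-3147 + (2 - 34)) - 50 = (-3147 - 32) - 50 = -3179 - 50 = -3229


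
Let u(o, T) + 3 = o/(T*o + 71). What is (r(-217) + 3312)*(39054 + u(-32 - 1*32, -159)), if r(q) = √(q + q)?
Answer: 1325315125296/10247 + 400155533*I*√434/10247 ≈ 1.2934e+8 + 8.1354e+5*I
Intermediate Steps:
r(q) = √2*√q (r(q) = √(2*q) = √2*√q)
u(o, T) = -3 + o/(71 + T*o) (u(o, T) = -3 + o/(T*o + 71) = -3 + o/(71 + T*o))
(r(-217) + 3312)*(39054 + u(-32 - 1*32, -159)) = (√2*√(-217) + 3312)*(39054 + (-213 + (-32 - 1*32) - 3*(-159)*(-32 - 1*32))/(71 - 159*(-32 - 1*32))) = (√2*(I*√217) + 3312)*(39054 + (-213 + (-32 - 32) - 3*(-159)*(-32 - 32))/(71 - 159*(-32 - 32))) = (I*√434 + 3312)*(39054 + (-213 - 64 - 3*(-159)*(-64))/(71 - 159*(-64))) = (3312 + I*√434)*(39054 + (-213 - 64 - 30528)/(71 + 10176)) = (3312 + I*√434)*(39054 - 30805/10247) = (3312 + I*√434)*(400155533/10247) = 1325315125296/10247 + 400155533*I*√434/10247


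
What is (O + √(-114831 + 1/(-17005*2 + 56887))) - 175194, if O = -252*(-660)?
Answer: -8874 + I*√60097622457322/22877 ≈ -8874.0 + 338.87*I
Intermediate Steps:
O = 166320
(O + √(-114831 + 1/(-17005*2 + 56887))) - 175194 = (166320 + √(-114831 + 1/(-17005*2 + 56887))) - 175194 = (166320 + √(-114831 + 1/(-34010 + 56887))) - 175194 = (166320 + √(-114831 + 1/22877)) - 175194 = (166320 + √(-2626988786/22877)) - 175194 = (166320 + I*√60097622457322/22877) - 175194 = -8874 + I*√60097622457322/22877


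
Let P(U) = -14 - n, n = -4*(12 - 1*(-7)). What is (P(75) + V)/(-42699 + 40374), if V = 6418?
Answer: -432/155 ≈ -2.7871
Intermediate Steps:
n = -76 (n = -4*(12 + 7) = -4*19 = -76)
P(U) = 62 (P(U) = -14 - 1*(-76) = -14 + 76 = 62)
(P(75) + V)/(-42699 + 40374) = (62 + 6418)/(-42699 + 40374) = 6480/(-2325) = 6480*(-1/2325) = -432/155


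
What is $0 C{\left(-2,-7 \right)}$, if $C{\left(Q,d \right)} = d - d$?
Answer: $0$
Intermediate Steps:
$C{\left(Q,d \right)} = 0$
$0 C{\left(-2,-7 \right)} = 0 \cdot 0 = 0$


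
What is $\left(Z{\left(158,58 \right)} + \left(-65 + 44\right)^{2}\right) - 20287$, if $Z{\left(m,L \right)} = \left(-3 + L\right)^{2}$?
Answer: $-16821$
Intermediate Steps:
$\left(Z{\left(158,58 \right)} + \left(-65 + 44\right)^{2}\right) - 20287 = \left(\left(-3 + 58\right)^{2} + \left(-65 + 44\right)^{2}\right) - 20287 = \left(55^{2} + \left(-21\right)^{2}\right) - 20287 = \left(3025 + 441\right) - 20287 = 3466 - 20287 = -16821$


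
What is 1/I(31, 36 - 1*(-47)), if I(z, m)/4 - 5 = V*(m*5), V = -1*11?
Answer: -1/18240 ≈ -5.4825e-5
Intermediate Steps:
V = -11
I(z, m) = 20 - 220*m (I(z, m) = 20 + 4*(-11*m*5) = 20 + 4*(-55*m) = 20 - 220*m)
1/I(31, 36 - 1*(-47)) = 1/(20 - 220*(36 - 1*(-47))) = 1/(20 - 220*(36 + 47)) = 1/(20 - 220*83) = 1/(20 - 18260) = 1/(-18240) = -1/18240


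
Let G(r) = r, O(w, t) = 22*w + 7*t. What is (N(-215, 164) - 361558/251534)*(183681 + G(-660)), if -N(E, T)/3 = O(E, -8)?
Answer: 330459387898947/125767 ≈ 2.6276e+9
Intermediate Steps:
O(w, t) = 7*t + 22*w
N(E, T) = 168 - 66*E (N(E, T) = -3*(7*(-8) + 22*E) = -3*(-56 + 22*E) = 168 - 66*E)
(N(-215, 164) - 361558/251534)*(183681 + G(-660)) = ((168 - 66*(-215)) - 361558/251534)*(183681 - 660) = ((168 + 14190) - 361558*1/251534)*183021 = (14358 - 180779/125767)*183021 = (1805581807/125767)*183021 = 330459387898947/125767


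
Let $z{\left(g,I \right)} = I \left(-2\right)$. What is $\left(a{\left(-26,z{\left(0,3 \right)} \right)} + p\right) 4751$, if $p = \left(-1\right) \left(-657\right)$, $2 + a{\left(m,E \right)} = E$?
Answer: $3083399$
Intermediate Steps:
$z{\left(g,I \right)} = - 2 I$
$a{\left(m,E \right)} = -2 + E$
$p = 657$
$\left(a{\left(-26,z{\left(0,3 \right)} \right)} + p\right) 4751 = \left(\left(-2 - 6\right) + 657\right) 4751 = \left(-8 + 657\right) 4751 = 649 \cdot 4751 = 3083399$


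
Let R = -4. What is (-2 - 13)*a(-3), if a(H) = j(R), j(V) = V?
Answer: 60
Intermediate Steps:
a(H) = -4
(-2 - 13)*a(-3) = (-2 - 13)*(-4) = -15*(-4) = 60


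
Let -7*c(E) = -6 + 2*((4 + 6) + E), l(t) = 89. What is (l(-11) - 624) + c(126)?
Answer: -573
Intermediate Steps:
c(E) = -2 - 2*E/7 (c(E) = -(-6 + 2*((4 + 6) + E))/7 = -(-6 + 2*(10 + E))/7 = -(-6 + (20 + 2*E))/7 = -(14 + 2*E)/7 = -2 - 2*E/7)
(l(-11) - 624) + c(126) = (89 - 624) + (-2 - 2/7*126) = -535 + (-2 - 36) = -535 - 38 = -573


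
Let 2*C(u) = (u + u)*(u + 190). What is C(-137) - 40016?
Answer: -47277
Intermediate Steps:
C(u) = u*(190 + u) (C(u) = ((u + u)*(u + 190))/2 = ((2*u)*(190 + u))/2 = (2*u*(190 + u))/2 = u*(190 + u))
C(-137) - 40016 = -137*(190 - 137) - 40016 = -137*53 - 40016 = -7261 - 40016 = -47277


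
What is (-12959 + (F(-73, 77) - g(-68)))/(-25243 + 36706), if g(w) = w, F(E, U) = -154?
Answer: -13045/11463 ≈ -1.1380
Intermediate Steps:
(-12959 + (F(-73, 77) - g(-68)))/(-25243 + 36706) = (-12959 + (-154 - 1*(-68)))/(-25243 + 36706) = (-12959 + (-154 + 68))/11463 = (-12959 - 86)*(1/11463) = -13045*1/11463 = -13045/11463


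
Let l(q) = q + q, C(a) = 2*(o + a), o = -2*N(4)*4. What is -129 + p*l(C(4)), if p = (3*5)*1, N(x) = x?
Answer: -1809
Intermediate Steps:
p = 15 (p = 15*1 = 15)
o = -32 (o = -2*4*4 = -8*4 = -32)
C(a) = -64 + 2*a (C(a) = 2*(-32 + a) = -64 + 2*a)
l(q) = 2*q
-129 + p*l(C(4)) = -129 + 15*(2*(-64 + 2*4)) = -129 + 15*(2*(-64 + 8)) = -129 + 15*(2*(-56)) = -129 + 15*(-112) = -129 - 1680 = -1809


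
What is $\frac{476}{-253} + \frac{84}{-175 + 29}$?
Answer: $- \frac{45374}{18469} \approx -2.4568$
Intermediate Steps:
$\frac{476}{-253} + \frac{84}{-175 + 29} = 476 \left(- \frac{1}{253}\right) + \frac{84}{-146} = - \frac{476}{253} + 84 \left(- \frac{1}{146}\right) = - \frac{476}{253} - \frac{42}{73} = - \frac{45374}{18469}$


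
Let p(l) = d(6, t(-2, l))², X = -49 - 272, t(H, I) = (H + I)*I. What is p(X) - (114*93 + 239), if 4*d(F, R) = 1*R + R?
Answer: 10750121125/4 ≈ 2.6875e+9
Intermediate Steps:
t(H, I) = I*(H + I)
X = -321
d(F, R) = R/2 (d(F, R) = (1*R + R)/4 = (R + R)/4 = (2*R)/4 = R/2)
p(l) = l²*(-2 + l)²/4 (p(l) = ((l*(-2 + l))/2)² = (l*(-2 + l)/2)² = l²*(-2 + l)²/4)
p(X) - (114*93 + 239) = (¼)*(-321)²*(-2 - 321)² - (114*93 + 239) = (¼)*103041*(-323)² - (10602 + 239) = (¼)*103041*104329 - 1*10841 = 10750164489/4 - 10841 = 10750121125/4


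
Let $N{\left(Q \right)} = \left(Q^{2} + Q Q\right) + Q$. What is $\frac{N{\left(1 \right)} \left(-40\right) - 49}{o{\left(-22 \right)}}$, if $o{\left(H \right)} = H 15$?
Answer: $\frac{169}{330} \approx 0.51212$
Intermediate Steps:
$N{\left(Q \right)} = Q + 2 Q^{2}$ ($N{\left(Q \right)} = \left(Q^{2} + Q^{2}\right) + Q = 2 Q^{2} + Q = Q + 2 Q^{2}$)
$o{\left(H \right)} = 15 H$
$\frac{N{\left(1 \right)} \left(-40\right) - 49}{o{\left(-22 \right)}} = \frac{1 \left(1 + 2 \cdot 1\right) \left(-40\right) - 49}{15 \left(-22\right)} = \frac{1 \left(1 + 2\right) \left(-40\right) - 49}{-330} = \left(1 \cdot 3 \left(-40\right) - 49\right) \left(- \frac{1}{330}\right) = \left(3 \left(-40\right) - 49\right) \left(- \frac{1}{330}\right) = \left(-120 - 49\right) \left(- \frac{1}{330}\right) = \left(-169\right) \left(- \frac{1}{330}\right) = \frac{169}{330}$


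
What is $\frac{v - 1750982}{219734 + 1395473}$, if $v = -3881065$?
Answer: $- \frac{5632047}{1615207} \approx -3.4869$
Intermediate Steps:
$\frac{v - 1750982}{219734 + 1395473} = \frac{-3881065 - 1750982}{219734 + 1395473} = - \frac{5632047}{1615207}$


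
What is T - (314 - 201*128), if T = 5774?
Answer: 31188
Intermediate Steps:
T - (314 - 201*128) = 5774 - (314 - 201*128) = 5774 - (314 - 25728) = 5774 - 1*(-25414) = 5774 + 25414 = 31188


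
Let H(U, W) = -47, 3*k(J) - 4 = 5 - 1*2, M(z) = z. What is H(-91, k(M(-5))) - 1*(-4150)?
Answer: 4103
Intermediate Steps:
k(J) = 7/3 (k(J) = 4/3 + (5 - 1*2)/3 = 4/3 + (5 - 2)/3 = 4/3 + (⅓)*3 = 4/3 + 1 = 7/3)
H(-91, k(M(-5))) - 1*(-4150) = -47 - 1*(-4150) = -47 + 4150 = 4103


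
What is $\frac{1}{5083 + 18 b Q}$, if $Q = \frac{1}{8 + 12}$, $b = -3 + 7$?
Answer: $\frac{5}{25433} \approx 0.00019659$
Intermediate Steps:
$b = 4$
$Q = \frac{1}{20} \approx 0.05$
$\frac{1}{5083 + 18 b Q} = \frac{1}{5083 + 18 \cdot 4 \cdot \frac{1}{20}} = \frac{1}{5083 + 72 \cdot \frac{1}{20}} = \frac{1}{5083 + \frac{18}{5}} = \frac{1}{\frac{25433}{5}} = \frac{5}{25433}$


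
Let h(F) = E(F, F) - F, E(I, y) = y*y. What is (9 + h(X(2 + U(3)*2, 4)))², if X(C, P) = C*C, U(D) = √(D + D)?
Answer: 2481801 + 1011120*√6 ≈ 4.9585e+6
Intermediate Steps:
U(D) = √2*√D (U(D) = √(2*D) = √2*√D)
E(I, y) = y²
X(C, P) = C²
h(F) = F² - F
(9 + h(X(2 + U(3)*2, 4)))² = (9 + (2 + (√2*√3)*2)²*(-1 + (2 + (√2*√3)*2)²))² = (9 + (2 + √6*2)²*(-1 + (2 + √6*2)²))² = (9 + (2 + 2*√6)²*(-1 + (2 + 2*√6)²))²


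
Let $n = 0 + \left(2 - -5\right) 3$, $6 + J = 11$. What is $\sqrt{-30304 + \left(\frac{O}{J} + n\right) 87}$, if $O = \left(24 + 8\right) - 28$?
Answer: $\frac{i \sqrt{710185}}{5} \approx 168.54 i$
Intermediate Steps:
$J = 5$ ($J = -6 + 11 = 5$)
$O = 4$ ($O = 32 - 28 = 4$)
$n = 21$ ($n = 0 + \left(2 + 5\right) 3 = 0 + 7 \cdot 3 = 0 + 21 = 21$)
$\sqrt{-30304 + \left(\frac{O}{J} + n\right) 87} = \sqrt{-30304 + \left(\frac{4}{5} + 21\right) 87} = \sqrt{-30304 + \frac{109}{5} \cdot 87} = \sqrt{-30304 + \frac{9483}{5}} = \sqrt{- \frac{142037}{5}} = \frac{i \sqrt{710185}}{5}$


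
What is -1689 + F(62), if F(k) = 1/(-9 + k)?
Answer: -89516/53 ≈ -1689.0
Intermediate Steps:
-1689 + F(62) = -1689 + 1/(-9 + 62) = -1689 + 1/53 = -89516/53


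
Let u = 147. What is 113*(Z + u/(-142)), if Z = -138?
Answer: -2230959/142 ≈ -15711.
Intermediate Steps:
113*(Z + u/(-142)) = 113*(-138 + 147/(-142)) = 113*(-138 + 147*(-1/142)) = 113*(-138 - 147/142) = 113*(-19743/142) = -2230959/142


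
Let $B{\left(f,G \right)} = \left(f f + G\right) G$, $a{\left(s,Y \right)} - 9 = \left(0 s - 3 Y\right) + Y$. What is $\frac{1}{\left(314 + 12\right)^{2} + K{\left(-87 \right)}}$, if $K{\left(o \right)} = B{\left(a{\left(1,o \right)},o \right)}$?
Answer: $- \frac{1}{2799698} \approx -3.5718 \cdot 10^{-7}$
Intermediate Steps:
$a{\left(s,Y \right)} = 9 - 2 Y$ ($a{\left(s,Y \right)} = 9 + \left(\left(0 s - 3 Y\right) + Y\right) = 9 + \left(\left(0 - 3 Y\right) + Y\right) = 9 + \left(- 3 Y + Y\right) = 9 - 2 Y$)
$B{\left(f,G \right)} = G \left(G + f^{2}\right)$ ($B{\left(f,G \right)} = \left(f^{2} + G\right) G = \left(G + f^{2}\right) G = G \left(G + f^{2}\right)$)
$K{\left(o \right)} = o \left(o + \left(9 - 2 o\right)^{2}\right)$
$\frac{1}{\left(314 + 12\right)^{2} + K{\left(-87 \right)}} = \frac{1}{\left(314 + 12\right)^{2} - 87 \left(-87 + \left(-9 + 2 \left(-87\right)\right)^{2}\right)} = \frac{1}{326^{2} - 87 \left(-87 + \left(-9 - 174\right)^{2}\right)} = \frac{1}{106276 - 87 \left(-87 + \left(-183\right)^{2}\right)} = \frac{1}{106276 - 87 \left(-87 + 33489\right)} = \frac{1}{106276 - 2905974} = \frac{1}{-2799698} = - \frac{1}{2799698}$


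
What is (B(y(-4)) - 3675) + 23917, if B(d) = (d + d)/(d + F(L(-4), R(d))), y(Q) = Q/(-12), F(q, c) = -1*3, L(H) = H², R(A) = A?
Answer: 80967/4 ≈ 20242.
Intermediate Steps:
F(q, c) = -3
y(Q) = -Q/12 (y(Q) = Q*(-1/12) = -Q/12)
B(d) = 2*d/(-3 + d) (B(d) = (d + d)/(d - 3) = (2*d)/(-3 + d) = 2*d/(-3 + d))
(B(y(-4)) - 3675) + 23917 = (2*(-1/12*(-4))/(-3 - 1/12*(-4)) - 3675) + 23917 = (2*(⅓)/(-3 + ⅓) - 3675) + 23917 = (2*(⅓)/(-8/3) - 3675) + 23917 = (2*(⅓)*(-3/8) - 3675) + 23917 = (-¼ - 3675) + 23917 = -14701/4 + 23917 = 80967/4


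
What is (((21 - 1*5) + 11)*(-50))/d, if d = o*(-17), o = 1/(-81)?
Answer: -109350/17 ≈ -6432.4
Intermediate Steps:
o = -1/81 ≈ -0.012346
d = 17/81 (d = -1/81*(-17) = 17/81 ≈ 0.20988)
(((21 - 1*5) + 11)*(-50))/d = (((21 - 1*5) + 11)*(-50))/(17/81) = (((21 - 5) + 11)*(-50))*(81/17) = ((16 + 11)*(-50))*(81/17) = (27*(-50))*(81/17) = -1350*81/17 = -109350/17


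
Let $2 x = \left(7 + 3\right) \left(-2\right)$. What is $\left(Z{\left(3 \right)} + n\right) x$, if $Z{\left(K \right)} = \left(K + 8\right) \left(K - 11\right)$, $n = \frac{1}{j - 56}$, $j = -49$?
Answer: $\frac{18482}{21} \approx 880.1$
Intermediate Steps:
$n = - \frac{1}{105}$ ($n = \frac{1}{-49 - 56} = \frac{1}{-105} = - \frac{1}{105} \approx -0.0095238$)
$x = -10$ ($x = \frac{\left(7 + 3\right) \left(-2\right)}{2} = \frac{10 \left(-2\right)}{2} = \frac{1}{2} \left(-20\right) = -10$)
$Z{\left(K \right)} = \left(-11 + K\right) \left(8 + K\right)$ ($Z{\left(K \right)} = \left(8 + K\right) \left(-11 + K\right) = \left(-11 + K\right) \left(8 + K\right)$)
$\left(Z{\left(3 \right)} + n\right) x = \left(\left(-88 + 3^{2} - 9\right) - \frac{1}{105}\right) \left(-10\right) = \left(\left(-88 + 9 - 9\right) - \frac{1}{105}\right) \left(-10\right) = \left(-88 - \frac{1}{105}\right) \left(-10\right) = \left(- \frac{9241}{105}\right) \left(-10\right) = \frac{18482}{21}$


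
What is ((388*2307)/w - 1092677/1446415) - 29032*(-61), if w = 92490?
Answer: 7897241517068087/4459297445 ≈ 1.7710e+6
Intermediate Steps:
((388*2307)/w - 1092677/1446415) - 29032*(-61) = ((388*2307)/92490 - 1092677/1446415) - 29032*(-61) = (895116*(1/92490) - 1092677*1/1446415) - 1*(-1770952) = (149186/15415 - 1092677/1446415) + 1770952 = 39788250447/4459297445 + 1770952 = 7897241517068087/4459297445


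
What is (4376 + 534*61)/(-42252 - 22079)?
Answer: -36950/64331 ≈ -0.57437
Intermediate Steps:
(4376 + 534*61)/(-42252 - 22079) = (4376 + 32574)/(-64331) = 36950*(-1/64331) = -36950/64331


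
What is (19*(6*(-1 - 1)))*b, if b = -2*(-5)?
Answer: -2280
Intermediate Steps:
b = 10
(19*(6*(-1 - 1)))*b = (19*(6*(-1 - 1)))*10 = (19*(6*(-2)))*10 = (19*(-12))*10 = -228*10 = -2280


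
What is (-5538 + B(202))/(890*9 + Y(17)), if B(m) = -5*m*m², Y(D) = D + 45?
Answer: -20608789/4036 ≈ -5106.2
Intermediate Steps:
Y(D) = 45 + D
B(m) = -5*m³
(-5538 + B(202))/(890*9 + Y(17)) = (-5538 - 5*202³)/(890*9 + (45 + 17)) = (-5538 - 5*8242408)/(8010 + 62) = (-5538 - 41212040)/8072 = -41217578*1/8072 = -20608789/4036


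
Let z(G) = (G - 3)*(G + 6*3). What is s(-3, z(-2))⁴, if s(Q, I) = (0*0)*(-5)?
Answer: 0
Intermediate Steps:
z(G) = (-3 + G)*(18 + G) (z(G) = (-3 + G)*(G + 18) = (-3 + G)*(18 + G))
s(Q, I) = 0 (s(Q, I) = 0*(-5) = 0)
s(-3, z(-2))⁴ = 0⁴ = 0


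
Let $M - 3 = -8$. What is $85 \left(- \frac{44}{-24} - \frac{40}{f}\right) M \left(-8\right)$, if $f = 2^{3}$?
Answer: $- \frac{32300}{3} \approx -10767.0$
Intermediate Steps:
$M = -5$ ($M = 3 - 8 = -5$)
$f = 8$
$85 \left(- \frac{44}{-24} - \frac{40}{f}\right) M \left(-8\right) = 85 \left(- \frac{44}{-24} - \frac{40}{8}\right) \left(\left(-5\right) \left(-8\right)\right) = 85 \left(\left(-44\right) \left(- \frac{1}{24}\right) - 5\right) 40 = 85 \left(\frac{11}{6} - 5\right) 40 = 85 \left(- \frac{19}{6}\right) 40 = \left(- \frac{1615}{6}\right) 40 = - \frac{32300}{3}$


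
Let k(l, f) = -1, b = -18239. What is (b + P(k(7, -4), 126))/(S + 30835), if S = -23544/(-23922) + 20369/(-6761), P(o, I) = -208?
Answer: -55251033981/92348542034 ≈ -0.59829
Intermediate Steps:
S = -6075671/2995123 (S = -23544*(-1/23922) + 20369*(-1/6761) = 436/443 - 20369/6761 = -6075671/2995123 ≈ -2.0285)
(b + P(k(7, -4), 126))/(S + 30835) = (-18239 - 208)/(-6075671/2995123 + 30835) = -18447/92348542034/2995123 = -18447*2995123/92348542034 = -55251033981/92348542034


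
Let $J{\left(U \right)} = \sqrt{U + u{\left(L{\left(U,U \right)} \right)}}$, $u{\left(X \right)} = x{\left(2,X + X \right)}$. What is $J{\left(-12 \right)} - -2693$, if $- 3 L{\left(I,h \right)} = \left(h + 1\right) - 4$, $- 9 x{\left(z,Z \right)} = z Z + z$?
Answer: $2693 + \frac{i \sqrt{130}}{3} \approx 2693.0 + 3.8006 i$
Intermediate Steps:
$x{\left(z,Z \right)} = - \frac{z}{9} - \frac{Z z}{9}$ ($x{\left(z,Z \right)} = - \frac{z Z + z}{9} = - \frac{Z z + z}{9} = - \frac{z + Z z}{9} = - \frac{z}{9} - \frac{Z z}{9}$)
$L{\left(I,h \right)} = 1 - \frac{h}{3}$ ($L{\left(I,h \right)} = - \frac{\left(h + 1\right) - 4}{3} = - \frac{\left(1 + h\right) - 4}{3} = - \frac{-3 + h}{3} = 1 - \frac{h}{3}$)
$u{\left(X \right)} = - \frac{2}{9} - \frac{4 X}{9}$ ($u{\left(X \right)} = \left(- \frac{1}{9}\right) 2 \left(1 + \left(X + X\right)\right) = \left(- \frac{1}{9}\right) 2 \left(1 + 2 X\right) = - \frac{2}{9} - \frac{4 X}{9}$)
$J{\left(U \right)} = \sqrt{- \frac{2}{3} + \frac{31 U}{27}}$ ($J{\left(U \right)} = \sqrt{U - \left(\frac{2}{9} + \frac{4 \left(1 - \frac{U}{3}\right)}{9}\right)} = \sqrt{U + \left(- \frac{2}{9} + \left(- \frac{4}{9} + \frac{4 U}{27}\right)\right)} = \sqrt{U + \left(- \frac{2}{3} + \frac{4 U}{27}\right)} = \sqrt{- \frac{2}{3} + \frac{31 U}{27}}$)
$J{\left(-12 \right)} - -2693 = \frac{\sqrt{-54 + 93 \left(-12\right)}}{9} - -2693 = \frac{\sqrt{-54 - 1116}}{9} + 2693 = \frac{\sqrt{-1170}}{9} + 2693 = \frac{3 i \sqrt{130}}{9} + 2693 = \frac{i \sqrt{130}}{3} + 2693 = 2693 + \frac{i \sqrt{130}}{3}$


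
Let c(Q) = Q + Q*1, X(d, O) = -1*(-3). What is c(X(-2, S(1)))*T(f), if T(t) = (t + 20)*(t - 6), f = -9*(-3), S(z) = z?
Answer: 5922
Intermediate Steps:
X(d, O) = 3
c(Q) = 2*Q (c(Q) = Q + Q = 2*Q)
f = 27
T(t) = (-6 + t)*(20 + t) (T(t) = (20 + t)*(-6 + t) = (-6 + t)*(20 + t))
c(X(-2, S(1)))*T(f) = (2*3)*(-120 + 27**2 + 14*27) = 6*(-120 + 729 + 378) = 6*987 = 5922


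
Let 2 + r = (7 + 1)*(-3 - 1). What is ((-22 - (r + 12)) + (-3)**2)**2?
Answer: 81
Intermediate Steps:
r = -34 (r = -2 + (7 + 1)*(-3 - 1) = -2 + 8*(-4) = -2 - 32 = -34)
((-22 - (r + 12)) + (-3)**2)**2 = ((-22 - (-34 + 12)) + (-3)**2)**2 = ((-22 - 1*(-22)) + 9)**2 = ((-22 + 22) + 9)**2 = (0 + 9)**2 = 9**2 = 81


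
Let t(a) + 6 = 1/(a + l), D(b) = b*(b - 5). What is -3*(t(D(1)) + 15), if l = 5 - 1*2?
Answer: -24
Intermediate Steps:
l = 3 (l = 5 - 2 = 3)
D(b) = b*(-5 + b)
t(a) = -6 + 1/(3 + a) (t(a) = -6 + 1/(a + 3) = -6 + 1/(3 + a))
-3*(t(D(1)) + 15) = -3*((-17 - 6*(-5 + 1))/(3 + 1*(-5 + 1)) + 15) = -3*((-17 - 6*(-4))/(3 + 1*(-4)) + 15) = -3*((-17 - 6*(-4))/(3 - 4) + 15) = -3*((-17 + 24)/(-1) + 15) = -3*(-1*7 + 15) = -3*(-7 + 15) = -3*8 = -24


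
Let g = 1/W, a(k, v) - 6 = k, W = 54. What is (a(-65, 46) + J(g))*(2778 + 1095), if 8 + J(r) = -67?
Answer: -518982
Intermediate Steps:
a(k, v) = 6 + k
g = 1/54 ≈ 0.018519
J(r) = -75 (J(r) = -8 - 67 = -75)
(a(-65, 46) + J(g))*(2778 + 1095) = ((6 - 65) - 75)*(2778 + 1095) = (-59 - 75)*3873 = -134*3873 = -518982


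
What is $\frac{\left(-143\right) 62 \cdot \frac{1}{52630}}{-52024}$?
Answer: $\frac{4433}{1369011560} \approx 3.2381 \cdot 10^{-6}$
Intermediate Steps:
$\frac{\left(-143\right) 62 \cdot \frac{1}{52630}}{-52024} = \left(-8866\right) \frac{1}{52630} \left(- \frac{1}{52024}\right) = \left(- \frac{4433}{26315}\right) \left(- \frac{1}{52024}\right) = \frac{4433}{1369011560}$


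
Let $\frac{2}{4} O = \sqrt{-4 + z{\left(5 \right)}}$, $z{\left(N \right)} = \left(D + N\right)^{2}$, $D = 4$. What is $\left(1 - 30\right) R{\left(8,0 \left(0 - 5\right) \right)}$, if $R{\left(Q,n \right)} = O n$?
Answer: $0$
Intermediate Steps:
$z{\left(N \right)} = \left(4 + N\right)^{2}$
$O = 2 \sqrt{77}$ ($O = 2 \sqrt{-4 + \left(4 + 5\right)^{2}} = 2 \sqrt{-4 + 9^{2}} = 2 \sqrt{-4 + 81} = 2 \sqrt{77} \approx 17.55$)
$R{\left(Q,n \right)} = 2 n \sqrt{77}$ ($R{\left(Q,n \right)} = 2 \sqrt{77} n = 2 n \sqrt{77}$)
$\left(1 - 30\right) R{\left(8,0 \left(0 - 5\right) \right)} = \left(1 - 30\right) 2 \cdot 0 \left(0 - 5\right) \sqrt{77} = - 29 \cdot 2 \cdot 0 \left(-5\right) \sqrt{77} = - 29 \cdot 2 \cdot 0 \sqrt{77} = \left(-29\right) 0 = 0$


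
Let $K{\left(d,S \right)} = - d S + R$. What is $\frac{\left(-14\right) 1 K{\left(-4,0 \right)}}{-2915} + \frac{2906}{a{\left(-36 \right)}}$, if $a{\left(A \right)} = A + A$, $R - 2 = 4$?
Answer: $- \frac{4232471}{104940} \approx -40.332$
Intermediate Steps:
$R = 6$ ($R = 2 + 4 = 6$)
$a{\left(A \right)} = 2 A$
$K{\left(d,S \right)} = 6 - S d$ ($K{\left(d,S \right)} = - d S + 6 = - S d + 6 = 6 - S d$)
$\frac{\left(-14\right) 1 K{\left(-4,0 \right)}}{-2915} + \frac{2906}{a{\left(-36 \right)}} = \frac{\left(-14\right) 1 \left(6 - 0 \left(-4\right)\right)}{-2915} + \frac{2906}{2 \left(-36\right)} = - 14 \left(6 + 0\right) \left(- \frac{1}{2915}\right) + \frac{2906}{-72} = \left(-14\right) 6 \left(- \frac{1}{2915}\right) + 2906 \left(- \frac{1}{72}\right) = \left(-84\right) \left(- \frac{1}{2915}\right) - \frac{1453}{36} = \frac{84}{2915} - \frac{1453}{36} = - \frac{4232471}{104940}$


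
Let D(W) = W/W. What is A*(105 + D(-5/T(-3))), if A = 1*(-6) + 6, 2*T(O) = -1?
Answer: 0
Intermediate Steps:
T(O) = -½ (T(O) = (½)*(-1) = -½)
D(W) = 1
A = 0 (A = -6 + 6 = 0)
A*(105 + D(-5/T(-3))) = 0*(105 + 1) = 0*106 = 0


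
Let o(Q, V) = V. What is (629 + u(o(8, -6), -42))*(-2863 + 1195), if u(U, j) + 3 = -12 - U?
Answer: -1034160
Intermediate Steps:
u(U, j) = -15 - U (u(U, j) = -3 + (-12 - U) = -15 - U)
(629 + u(o(8, -6), -42))*(-2863 + 1195) = (629 + (-15 - 1*(-6)))*(-2863 + 1195) = (629 + (-15 + 6))*(-1668) = (629 - 9)*(-1668) = 620*(-1668) = -1034160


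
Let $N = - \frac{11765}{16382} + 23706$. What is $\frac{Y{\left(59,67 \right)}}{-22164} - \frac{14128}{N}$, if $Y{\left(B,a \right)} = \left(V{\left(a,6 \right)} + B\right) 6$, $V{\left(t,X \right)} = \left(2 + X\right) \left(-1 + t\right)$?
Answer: $- \frac{1082912982973}{1434527690338} \approx -0.75489$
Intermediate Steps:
$V{\left(t,X \right)} = \left(-1 + t\right) \left(2 + X\right)$
$N = \frac{388339927}{16382}$ ($N = \left(-11765\right) \frac{1}{16382} + 23706 = - \frac{11765}{16382} + 23706 = \frac{388339927}{16382} \approx 23705.0$)
$Y{\left(B,a \right)} = -48 + 6 B + 48 a$ ($Y{\left(B,a \right)} = \left(\left(-2 - 6 + 2 a + 6 a\right) + B\right) 6 = \left(\left(-8 + 8 a\right) + B\right) 6 = \left(-8 + B + 8 a\right) 6 = -48 + 6 B + 48 a$)
$\frac{Y{\left(59,67 \right)}}{-22164} - \frac{14128}{N} = \frac{-48 + 6 \cdot 59 + 48 \cdot 67}{-22164} - \frac{14128}{\frac{388339927}{16382}} = \left(-48 + 354 + 3216\right) \left(- \frac{1}{22164}\right) - \frac{231444896}{388339927} = 3522 \left(- \frac{1}{22164}\right) - \frac{231444896}{388339927} = - \frac{587}{3694} - \frac{231444896}{388339927} = - \frac{1082912982973}{1434527690338}$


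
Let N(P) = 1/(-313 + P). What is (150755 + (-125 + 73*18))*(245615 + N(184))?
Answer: 1604748148432/43 ≈ 3.7320e+10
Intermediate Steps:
(150755 + (-125 + 73*18))*(245615 + N(184)) = (150755 + (-125 + 73*18))*(245615 + 1/(-313 + 184)) = (150755 + (-125 + 1314))*(245615 + 1/(-129)) = (150755 + 1189)*(245615 - 1/129) = 151944*(31684334/129) = 1604748148432/43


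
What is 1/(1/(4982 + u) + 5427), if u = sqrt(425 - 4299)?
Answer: 134720927528/731130500731771 + I*sqrt(3874)/731130500731771 ≈ 0.00018426 + 8.513e-14*I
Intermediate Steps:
u = I*sqrt(3874) (u = sqrt(-3874) = I*sqrt(3874) ≈ 62.241*I)
1/(1/(4982 + u) + 5427) = 1/(1/(4982 + I*sqrt(3874)) + 5427) = 1/(5427 + 1/(4982 + I*sqrt(3874)))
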